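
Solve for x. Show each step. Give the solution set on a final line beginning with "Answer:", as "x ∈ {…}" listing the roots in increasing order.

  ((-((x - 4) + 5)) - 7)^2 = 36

Step 1. [((-((x - 4) + 5)) - 7)^2 = 36] 36 ≥ 0, LHS is (·)² — take ±√ ⇒ sqrt: (-((x - 4) + 5)) - 7 = 6 or -6.
Step 2. [(-((x - 4) + 5)) - 7 = 6 or -6] the outer -7 inverts by adding 7, so sub: -((x - 4) + 5) = 13 or 1.
Step 3. [-((x - 4) + 5) = 13 or 1] leading − — multiply by −1 ⇒ neg: (x - 4) + 5 = -13 or -1.
Step 4. [(x - 4) + 5 = -13 or -1] the outer +5 inverts by subtracting 5 ⇒ sub: x - 4 = -18 or -6.
Step 5. [x - 4 = -18 or -6] -4 is outermost — add 4 both sides ⇒ sub: x = -14 or -2.

Answer: x ∈ {-14, -2}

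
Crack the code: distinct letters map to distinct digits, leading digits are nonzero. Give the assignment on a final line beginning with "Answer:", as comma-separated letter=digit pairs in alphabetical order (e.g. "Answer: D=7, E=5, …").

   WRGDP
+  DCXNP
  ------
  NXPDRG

Step 1. [N] N is the leading digit of a 6-digit sum of two 5-digit numbers; the final carry is exactly 1. So N=1.
Step 2. [col 1: P + P ≡ G (mod 10)] P=7 is one option consistent with column 1 (P + P ≡ G (mod 10), carry-in 0) — take it ⇒ P=7.
Step 3. [col 1: P + P ≡ G (mod 10)] column 1 reads P+P+carry(0)=G with P=7; with digits 1,7 already taken and all letters distinct, the only value for G is 4 ⇒ G=4.
Step 4. [col 2: D + N ≡ R (mod 10)] column 2 (D + N ≡ R (mod 10), carry-in 1) doesn't pin D yet; pick D=6 and continue ⇒ D=6.
Step 5. [col 2: D + N ≡ R (mod 10)] in column 2 we have D+N≡R with carry-in 1; given D=6, N=1 and digits 1,4,6,7 already taken and all letters distinct, that pins R to 8, so R=8.
Step 6. [col 3: G + X ≡ D (mod 10)] in column 3 we have G+X≡D with carry-in 0; given G=4, D=6 and digits 1,4,6,7,8 already taken and all letters distinct, that pins X to 2, so X=2.
Step 7. [col 4: R + C ≡ P (mod 10)] column 4: given R=8, P=7, carry-in 0, and digits 1,2,4,6,7,8 already taken and all letters distinct, R+C≡P (mod 10) forces C=9 ⇒ C=9.
Step 8. [col 5: W + D ≡ X (mod 10)] in column 5 we have W+D≡X with carry-in 1; given D=6, X=2 and digits 1,2,4,6,7,8,9 already taken and all letters distinct, that pins W to 5 ⇒ W=5.

Answer: C=9, D=6, G=4, N=1, P=7, R=8, W=5, X=2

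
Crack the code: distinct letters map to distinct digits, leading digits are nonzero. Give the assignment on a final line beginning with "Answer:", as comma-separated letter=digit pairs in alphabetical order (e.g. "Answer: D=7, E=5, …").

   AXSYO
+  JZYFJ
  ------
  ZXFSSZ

Step 1. [col 1: O + J ≡ Z (mod 10)] several values work for O in column 1 (O + J ≡ Z (mod 10), carry-in 0); try O=6 ⇒ O=6.
Step 2. [col 1: O + J ≡ Z (mod 10)] J=5 is one option consistent with column 1 (O + J ≡ Z (mod 10), carry-in 0) — take it ⇒ J=5.
Step 3. [col 1: O + J ≡ Z (mod 10)] column 1 reads O+J+carry(0)=Z with O=6, J=5; with digits 5,6 already taken and all letters distinct, the only value for Z is 1. So Z=1.
Step 4. [col 2: Y + F ≡ S (mod 10)] several values work for Y in column 2 (Y + F ≡ S (mod 10), carry-in 1); try Y=0. So Y=0.
Step 5. [col 2: Y + F ≡ S (mod 10)] S=4 is one option consistent with column 2 (Y + F ≡ S (mod 10), carry-in 1) — take it, so S=4.
Step 6. [col 2: Y + F ≡ S (mod 10)] column 2 reads Y+F+carry(1)=S with Y=0, S=4; with digits 0,1,4,5,6 already taken and all letters distinct, the only value for F is 3 ⇒ F=3.
Step 7. [col 4: X + Z ≡ F (mod 10)] column 4 reads X+Z+carry(0)=F with Z=1, F=3; with digits 0,1,3,4,5,6 already taken and all letters distinct, the only value for X is 2 ⇒ X=2.
Step 8. [col 5: A + J ≡ X (mod 10)] in column 5 we have A+J≡X with carry-in 0; given J=5, X=2 and digits 0,1,2,3,4,5,6 already taken and all letters distinct, that pins A to 7, so A=7.

Answer: A=7, F=3, J=5, O=6, S=4, X=2, Y=0, Z=1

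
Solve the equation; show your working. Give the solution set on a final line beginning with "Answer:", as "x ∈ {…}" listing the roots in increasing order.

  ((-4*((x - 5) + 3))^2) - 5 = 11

Step 1. [((-4*((x - 5) + 3))^2) - 5 = 11] the outer -5 inverts by adding 5, so sub: (-4*((x - 5) + 3))^2 = 16.
Step 2. [(-4*((x - 5) + 3))^2 = 16] √ both sides: 16 ≥ 0 gives two branches, so sqrt: -4*((x - 5) + 3) = 4 or -4.
Step 3. [-4*((x - 5) + 3) = 4 or -4] leading coefficient -4: divide by -4, so div: (x - 5) + 3 = -1 or 1.
Step 4. [(x - 5) + 3 = -1 or 1] 3 comes off first (subtract 3), so sub: x - 5 = -4 or -2.
Step 5. [x - 5 = -4 or -2] peel the -5: add 5 from each side ⇒ sub: x = 1 or 3.

Answer: x ∈ {1, 3}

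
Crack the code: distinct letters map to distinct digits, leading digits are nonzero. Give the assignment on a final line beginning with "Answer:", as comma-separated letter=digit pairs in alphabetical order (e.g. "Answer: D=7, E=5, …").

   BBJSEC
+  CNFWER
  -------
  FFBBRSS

Step 1. [col 1: C + R ≡ S (mod 10)] column 1 (C + R ≡ S (mod 10), carry-in 0) doesn't pin S yet; pick S=6 and continue. So S=6.
Step 2. [F] F is the leading digit of a 7-digit sum of two 6-digit numbers; the final carry is exactly 1, so F=1.
Step 3. [col 1: C + R ≡ S (mod 10)] R=4 is one option consistent with column 1 (C + R ≡ S (mod 10), carry-in 0) — take it ⇒ R=4.
Step 4. [col 1: C + R ≡ S (mod 10)] column 1 reads C+R+carry(0)=S with R=4, S=6; with digits 1,4,6 already taken and all letters distinct, the only value for C is 2, so C=2.
Step 5. [col 2: E + E ≡ S (mod 10)] several values work for E in column 2 (E + E ≡ S (mod 10), carry-in 0); try E=3, so E=3.
Step 6. [col 3: S + W ≡ R (mod 10)] in column 3 we have S+W≡R with carry-in 0; given S=6, R=4 and digits 1,2,3,4,6 already taken and all letters distinct, that pins W to 8, so W=8.
Step 7. [col 4: J + F ≡ B (mod 10)] J=7 is one option consistent with column 4 (J + F ≡ B (mod 10), carry-in 1) — take it, so J=7.
Step 8. [col 4: J + F ≡ B (mod 10)] column 4: given J=7, F=1, carry-in 1, and digits 1,2,3,4,6,7,8 already taken and all letters distinct, J+F≡B (mod 10) forces B=9. So B=9.
Step 9. [col 5: B + N ≡ B (mod 10)] column 5: given B=9, carry-in 0, and digits 1,2,3,4,6,7,8,9 already taken and all letters distinct, B+N≡B (mod 10) forces N=0, so N=0.

Answer: B=9, C=2, E=3, F=1, J=7, N=0, R=4, S=6, W=8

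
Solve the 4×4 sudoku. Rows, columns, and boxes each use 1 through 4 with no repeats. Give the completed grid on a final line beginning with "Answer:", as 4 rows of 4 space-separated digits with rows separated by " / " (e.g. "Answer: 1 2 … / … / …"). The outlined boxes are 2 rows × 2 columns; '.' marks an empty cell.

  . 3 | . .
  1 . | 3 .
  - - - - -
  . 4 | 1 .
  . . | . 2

Step 1. [r1c1∈{2,4}] across col 1, 4 lands solely at r1c1. So r1c1=4.
Step 2. [r4c1∈{3}] r4c1 has the single candidate 3, so r4c1=3.
Step 3. [r3c4∈{3}] only 3 remains possible at r3c4, so r3c4=3.
Step 4. [r2c4∈{4}] r2c4's peers cover all but 4 ⇒ r2c4=4.
Step 5. [r4c2∈{1}] only 1 remains possible at r4c2. So r4c2=1.
Step 6. [r3c1∈{2}] r3c1 is down to just 2. So r3c1=2.
Step 7. [r2c2∈{2}] nothing but 2 survives at r2c2. So r2c2=2.
Step 8. [r4c3∈{4}] r4c3 has the single candidate 4 ⇒ r4c3=4.
Step 9. [r1c3∈{2}] r1c3's peers cover all but 2, so r1c3=2.
Step 10. [r1c4∈{1}] r1c4's peers cover all but 1, so r1c4=1.

Answer: 4 3 2 1 / 1 2 3 4 / 2 4 1 3 / 3 1 4 2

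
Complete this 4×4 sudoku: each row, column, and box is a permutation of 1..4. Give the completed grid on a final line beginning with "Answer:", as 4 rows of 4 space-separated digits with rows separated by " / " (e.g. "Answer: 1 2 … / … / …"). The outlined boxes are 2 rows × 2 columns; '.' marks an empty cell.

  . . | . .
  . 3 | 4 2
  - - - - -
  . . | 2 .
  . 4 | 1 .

Step 1. [r1c4∈{1,3}] 1 has one home in col 4: r1c4, so r1c4=1.
Step 2. [r4c1∈{2,3}] r4c1 is the only open cell in row 4 admitting 2 ⇒ r4c1=2.
Step 3. [r3c1∈{1,3}] across col 1, 3 lands solely at r3c1, so r3c1=3.
Step 4. [r1c3∈{3}] r1c3's peers cover all but 3, so r1c3=3.
Step 5. [r1c1∈{4}] r1c1 has the single candidate 4 ⇒ r1c1=4.
Step 6. [r4c4∈{3}] nothing but 3 survives at r4c4, so r4c4=3.
Step 7. [r3c2∈{1}] r3c2 has the single candidate 1 ⇒ r3c2=1.
Step 8. [r1c2∈{2}] nothing but 2 survives at r1c2 ⇒ r1c2=2.
Step 9. [r3c4∈{4}] only 4 remains possible at r3c4, so r3c4=4.
Step 10. [r2c1∈{1}] r2c1 has the single candidate 1, so r2c1=1.

Answer: 4 2 3 1 / 1 3 4 2 / 3 1 2 4 / 2 4 1 3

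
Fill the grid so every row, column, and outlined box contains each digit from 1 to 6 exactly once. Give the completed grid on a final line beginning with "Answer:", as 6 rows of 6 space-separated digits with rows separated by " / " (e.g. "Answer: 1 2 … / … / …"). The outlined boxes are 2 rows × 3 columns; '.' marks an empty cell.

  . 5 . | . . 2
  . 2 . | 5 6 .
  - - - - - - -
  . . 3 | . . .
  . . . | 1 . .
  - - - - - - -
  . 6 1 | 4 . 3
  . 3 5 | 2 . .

Step 1. [r4c2∈{4}] r4c2 is down to just 4. So r4c2=4.
Step 2. [r2c3∈{4}] r2c3's peers cover all but 4, so r2c3=4.
Step 3. [r4c3∈{2,6}] r4c3 is the only open cell in col 3 admitting 2 ⇒ r4c3=2.
Step 4. [r2c6∈{1}] nothing but 1 survives at r2c6 ⇒ r2c6=1.
Step 5. [r3c4∈{6}] r3c4's peers cover all but 6, so r3c4=6.
Step 6. [r4c6∈{5}] r4c6 has the single candidate 5, so r4c6=5.
Step 7. [r1c1∈{1,3,6}] in row 1, 1 fits only at r1c1, so r1c1=1.
Step 8. [r1c5∈{3,4}] 4 has one home in row 1: r1c5, so r1c5=4.
Step 9. [r4c1∈{6}] nothing but 6 survives at r4c1, so r4c1=6.
Step 10. [r4c5∈{3}] r4c5's peers cover all but 3 ⇒ r4c5=3.
Step 11. [r5c5∈{5}] r5c5 is down to just 5 ⇒ r5c5=5.
Step 12. [r2c1∈{3}] r2c1 is down to just 3, so r2c1=3.
Step 13. [r1c3∈{6}] r1c3's peers cover all but 6 ⇒ r1c3=6.
Step 14. [r3c5∈{2}] r3c5 has the single candidate 2, so r3c5=2.
Step 15. [r1c4∈{3}] r1c4 has the single candidate 3, so r1c4=3.
Step 16. [r5c1∈{2}] only 2 remains possible at r5c1 ⇒ r5c1=2.
Step 17. [r3c2∈{1}] r3c2 has the single candidate 1 ⇒ r3c2=1.
Step 18. [r6c5∈{1}] r6c5 is down to just 1, so r6c5=1.
Step 19. [r3c6∈{4}] only 4 remains possible at r3c6, so r3c6=4.
Step 20. [r3c1∈{5}] r3c1's peers cover all but 5, so r3c1=5.
Step 21. [r6c1∈{4}] r6c1 has the single candidate 4, so r6c1=4.
Step 22. [r6c6∈{6}] r6c6 is down to just 6 ⇒ r6c6=6.

Answer: 1 5 6 3 4 2 / 3 2 4 5 6 1 / 5 1 3 6 2 4 / 6 4 2 1 3 5 / 2 6 1 4 5 3 / 4 3 5 2 1 6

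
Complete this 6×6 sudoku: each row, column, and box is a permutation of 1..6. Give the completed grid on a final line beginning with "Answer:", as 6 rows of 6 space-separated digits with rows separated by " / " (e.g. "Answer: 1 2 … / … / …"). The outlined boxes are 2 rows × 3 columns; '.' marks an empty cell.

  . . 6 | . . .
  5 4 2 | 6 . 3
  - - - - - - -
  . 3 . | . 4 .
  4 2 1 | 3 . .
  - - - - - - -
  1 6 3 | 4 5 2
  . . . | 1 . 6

Step 1. [r4c6∈{5}] r4c6 is down to just 5 ⇒ r4c6=5.
Step 2. [r1c5∈{1,2}] 2 has one home in col 5: r1c5, so r1c5=2.
Step 3. [r6c2∈{5}] only 5 remains possible at r6c2, so r6c2=5.
Step 4. [r2c5∈{1}] only 1 remains possible at r2c5. So r2c5=1.
Step 5. [r6c3∈{4}] nothing but 4 survives at r6c3. So r6c3=4.
Step 6. [r3c1∈{6}] r3c1's peers cover all but 6. So r3c1=6.
Step 7. [r1c6∈{4}] r1c6 has the single candidate 4 ⇒ r1c6=4.
Step 8. [r1c1∈{3}] only 3 remains possible at r1c1 ⇒ r1c1=3.
Step 9. [r6c5∈{3}] r6c5's peers cover all but 3, so r6c5=3.
Step 10. [r6c1∈{2}] only 2 remains possible at r6c1, so r6c1=2.
Step 11. [r4c5∈{6}] only 6 remains possible at r4c5. So r4c5=6.
Step 12. [r1c2∈{1}] nothing but 1 survives at r1c2. So r1c2=1.
Step 13. [r1c4∈{5}] r1c4's peers cover all but 5 ⇒ r1c4=5.
Step 14. [r3c4∈{2}] only 2 remains possible at r3c4, so r3c4=2.
Step 15. [r3c3∈{5}] only 5 remains possible at r3c3 ⇒ r3c3=5.
Step 16. [r3c6∈{1}] nothing but 1 survives at r3c6, so r3c6=1.

Answer: 3 1 6 5 2 4 / 5 4 2 6 1 3 / 6 3 5 2 4 1 / 4 2 1 3 6 5 / 1 6 3 4 5 2 / 2 5 4 1 3 6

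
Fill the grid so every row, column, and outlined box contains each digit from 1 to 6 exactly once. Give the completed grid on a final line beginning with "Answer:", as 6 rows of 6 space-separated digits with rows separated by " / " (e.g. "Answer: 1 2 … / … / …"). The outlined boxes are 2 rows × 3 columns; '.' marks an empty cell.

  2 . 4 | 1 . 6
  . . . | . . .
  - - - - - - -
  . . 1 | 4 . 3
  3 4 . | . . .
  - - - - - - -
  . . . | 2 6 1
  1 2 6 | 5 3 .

Step 1. [r1c5∈{5}] r1c5 has the single candidate 5 ⇒ r1c5=5.
Step 2. [r2c2∈{1,3,5,6}] r2c2 is the only open cell in row 2 admitting 1. So r2c2=1.
Step 3. [r3c5∈{2}] r3c5 has the single candidate 2 ⇒ r3c5=2.
Step 4. [r3c2∈{5,6}] 6 has one home in col 2: r3c2. So r3c2=6.
Step 5. [r3c1∈{5}] nothing but 5 survives at r3c1, so r3c1=5.
Step 6. [r1c2∈{3}] r1c2 has the single candidate 3. So r1c2=3.
Step 7. [r2c5∈{4}] only 4 remains possible at r2c5 ⇒ r2c5=4.
Step 8. [r5c2∈{5}] only 5 remains possible at r5c2, so r5c2=5.
Step 9. [r5c3∈{3}] r5c3's peers cover all but 3. So r5c3=3.
Step 10. [r6c6∈{4}] r6c6 has the single candidate 4 ⇒ r6c6=4.
Step 11. [r2c3∈{5}] r2c3 is down to just 5. So r2c3=5.
Step 12. [r4c5∈{1}] r4c5's peers cover all but 1, so r4c5=1.
Step 13. [r2c4∈{3}] nothing but 3 survives at r2c4, so r2c4=3.
Step 14. [r2c1∈{6}] r2c1 is down to just 6 ⇒ r2c1=6.
Step 15. [r4c3∈{2}] only 2 remains possible at r4c3. So r4c3=2.
Step 16. [r4c4∈{6}] r4c4 has the single candidate 6. So r4c4=6.
Step 17. [r2c6∈{2}] only 2 remains possible at r2c6 ⇒ r2c6=2.
Step 18. [r4c6∈{5}] r4c6 is down to just 5. So r4c6=5.
Step 19. [r5c1∈{4}] r5c1 has the single candidate 4. So r5c1=4.

Answer: 2 3 4 1 5 6 / 6 1 5 3 4 2 / 5 6 1 4 2 3 / 3 4 2 6 1 5 / 4 5 3 2 6 1 / 1 2 6 5 3 4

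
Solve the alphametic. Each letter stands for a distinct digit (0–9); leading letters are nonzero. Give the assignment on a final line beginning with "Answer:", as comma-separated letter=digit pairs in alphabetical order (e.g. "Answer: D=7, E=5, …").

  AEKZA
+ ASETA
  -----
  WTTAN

Step 1. [col 1: A + A ≡ N (mod 10)] no forcing yet in column 1 (carry-in 0); A=4 is free and consistent — try it. So A=4.
Step 2. [col 1: A + A ≡ N (mod 10)] column 1: given A=4, carry-in 0, and digits 4 already taken and all letters distinct, A+A≡N (mod 10) forces N=8, so N=8.
Step 3. [col 2: Z + T ≡ A (mod 10)] column 2 (Z + T ≡ A (mod 10), carry-in 0) doesn't pin T yet; pick T=3 and continue, so T=3.
Step 4. [col 2: Z + T ≡ A (mod 10)] column 2: given T=3, A=4, carry-in 0, and digits 3,4,8 already taken and all letters distinct, Z+T≡A (mod 10) forces Z=1. So Z=1.
Step 5. [col 3: K + E ≡ T (mod 10)] no forcing yet in column 3 (carry-in 0); K=6 is free and consistent — try it, so K=6.
Step 6. [col 3: K + E ≡ T (mod 10)] from column 3 (K=6, T=3, carry-in 0, digits 1,3,4,6,8 already taken and all letters distinct): E must equal 7. So E=7.
Step 7. [col 4: E + S ≡ T (mod 10)] column 4 reads E+S+carry(1)=T with E=7, T=3; with digits 1,3,4,6,7,8 already taken and all letters distinct, the only value for S is 5 ⇒ S=5.
Step 8. [col 5: A + A ≡ W (mod 10)] column 5: given A=4, carry-in 1, and digits 1,3,4,5,6,7,8 already taken and all letters distinct, A+A≡W (mod 10) forces W=9. So W=9.

Answer: A=4, E=7, K=6, N=8, S=5, T=3, W=9, Z=1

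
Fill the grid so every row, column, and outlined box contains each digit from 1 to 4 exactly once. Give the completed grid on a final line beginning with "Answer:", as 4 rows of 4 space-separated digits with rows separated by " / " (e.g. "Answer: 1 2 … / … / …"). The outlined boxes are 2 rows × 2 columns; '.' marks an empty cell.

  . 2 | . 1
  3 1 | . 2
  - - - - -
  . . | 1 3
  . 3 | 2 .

Step 1. [r1c1∈{4}] r1c1 is down to just 4 ⇒ r1c1=4.
Step 2. [r1c3∈{3}] nothing but 3 survives at r1c3 ⇒ r1c3=3.
Step 3. [r2c3∈{4}] r2c3 is down to just 4 ⇒ r2c3=4.
Step 4. [r3c1∈{2}] nothing but 2 survives at r3c1, so r3c1=2.
Step 5. [r4c4∈{4}] nothing but 4 survives at r4c4 ⇒ r4c4=4.
Step 6. [r3c2∈{4}] r3c2 has the single candidate 4 ⇒ r3c2=4.
Step 7. [r4c1∈{1}] r4c1 is down to just 1 ⇒ r4c1=1.

Answer: 4 2 3 1 / 3 1 4 2 / 2 4 1 3 / 1 3 2 4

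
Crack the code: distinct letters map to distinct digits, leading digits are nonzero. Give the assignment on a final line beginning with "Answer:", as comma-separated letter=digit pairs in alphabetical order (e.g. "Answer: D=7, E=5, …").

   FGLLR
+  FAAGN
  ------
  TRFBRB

Step 1. [col 1: R + N ≡ B (mod 10)] several values work for B in column 1 (R + N ≡ B (mod 10), carry-in 0); try B=2, so B=2.
Step 2. [col 1: R + N ≡ B (mod 10)] column 1 (R + N ≡ B (mod 10), carry-in 0) doesn't pin R yet; pick R=3 and continue. So R=3.
Step 3. [T] the sum has 6 digits but both addends have 5; that extra leading digit T is the final carry, namely 1, so T=1.
Step 4. [col 1: R + N ≡ B (mod 10)] from column 1 (R=3, B=2, carry-in 0, digits 1,2,3 already taken and all letters distinct): N must equal 9. So N=9.
Step 5. [col 2: L + G ≡ R (mod 10)] column 2 (L + G ≡ R (mod 10), carry-in 1) doesn't pin L yet; pick L=4 and continue, so L=4.
Step 6. [col 2: L + G ≡ R (mod 10)] from column 2 (L=4, R=3, carry-in 1, digits 1,2,3,4,9 already taken and all letters distinct): G must equal 8 ⇒ G=8.
Step 7. [col 3: L + A ≡ B (mod 10)] column 3: given L=4, B=2, carry-in 1, and digits 1,2,3,4,8,9 already taken and all letters distinct, L+A≡B (mod 10) forces A=7. So A=7.
Step 8. [col 4: G + A ≡ F (mod 10)] from column 4 (G=8, A=7, carry-in 1, digits 1,2,3,4,7,8,9 already taken and all letters distinct): F must equal 6. So F=6.

Answer: A=7, B=2, F=6, G=8, L=4, N=9, R=3, T=1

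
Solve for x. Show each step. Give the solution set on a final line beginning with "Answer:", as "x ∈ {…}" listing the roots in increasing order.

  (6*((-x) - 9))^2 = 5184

Step 1. [(6*((-x) - 9))^2 = 5184] 5184 ≥ 0, LHS is (·)² — take ±√ ⇒ sqrt: 6*((-x) - 9) = 72 or -72.
Step 2. [6*((-x) - 9) = 72 or -72] 6·(inner) — divide through by 6, so div: (-x) - 9 = 12 or -12.
Step 3. [(-x) - 9 = 12 or -12] -9 is outermost — add 9 both sides, so sub: -x = 21 or -3.
Step 4. [-x = 21 or -3] LHS negated; negate both sides ⇒ neg: x = -21 or 3.

Answer: x ∈ {-21, 3}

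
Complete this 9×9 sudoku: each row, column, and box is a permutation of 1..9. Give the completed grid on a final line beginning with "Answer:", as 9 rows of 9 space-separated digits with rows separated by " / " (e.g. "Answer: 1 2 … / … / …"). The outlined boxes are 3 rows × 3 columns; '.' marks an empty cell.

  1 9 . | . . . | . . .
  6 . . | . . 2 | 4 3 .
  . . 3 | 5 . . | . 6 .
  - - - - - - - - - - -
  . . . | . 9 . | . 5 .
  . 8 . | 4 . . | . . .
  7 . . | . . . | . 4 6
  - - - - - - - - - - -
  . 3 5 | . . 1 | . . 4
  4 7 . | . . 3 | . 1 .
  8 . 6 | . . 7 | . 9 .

Step 1. [r9c4∈{2}] only 2 remains possible at r9c4. So r9c4=2.
Step 2. [r3c1∈{2}] nothing but 2 survives at r3c1, so r3c1=2.
Step 3. [r8c3∈{2,9}] in box 7, 2 fits only at r8c3 ⇒ r8c3=2.
Step 4. [r3c6∈{4,8,9}] in col 6, 9 fits only at r3c6, so r3c6=9.
Step 5. [r2c9∈{1,5,7,8,9}] row 2 places 9 nowhere but r2c9. So r2c9=9.
Step 6. [r5c1∈{3,5,9}] col 1 places 5 nowhere but r5c1, so r5c1=5.
Step 7. [r1c6∈{4,6,8}] col 6 places 4 nowhere but r1c6. So r1c6=4.
Step 8. [r4c2∈{1,2,4,6}] 6 has one home in col 2: r4c2 ⇒ r4c2=6.
Step 9. [r4c6∈{8}] r4c6 is down to just 8 ⇒ r4c6=8.
Step 10. [r6c7∈{1,2,3,8,9}] r6c7 is the only open cell in row 6 admitting 8 ⇒ r6c7=8.
Step 11. [r5c7∈{1,2,3,7,9}] 9 has one home in col 7: r5c7, so r5c7=9.
Step 12. [r5c3∈{1}] r5c3's peers cover all but 1. So r5c3=1.
Step 13. [r4c1∈{3}] r4c1 is down to just 3, so r4c1=3.
Step 14. [r5c9∈{2,3,7}] r5c9 is the only open cell in box 6 admitting 3. So r5c9=3.
Step 15. [r9c9∈{5}] r9c9 has the single candidate 5 ⇒ r9c9=5.
Step 16. [r8c9∈{8}] r8c9 has the single candidate 8. So r8c9=8.
Step 17. [r3c5∈{1,7,8}] 8 has one home in row 3: r3c5, so r3c5=8.
Step 18. [r7c5∈{6}] only 6 remains possible at r7c5 ⇒ r7c5=6.
Step 19. [r1c8∈{2,7,8}] across col 8, 8 lands solely at r1c8 ⇒ r1c8=8.
Step 20. [r1c3∈{7}] r1c3's peers cover all but 7. So r1c3=7.
Step 21. [r1c5∈{3}] r1c5's peers cover all but 3, so r1c5=3.
Step 22. [r1c9∈{2}] r1c9 is down to just 2. So r1c9=2.
Step 23. [r4c7∈{1,2,7}] 2 has one home in row 4: r4c7, so r4c7=2.
Step 24. [r5c8∈{7}] r5c8 is down to just 7 ⇒ r5c8=7.
Step 25. [r4c9∈{1}] r4c9 is down to just 1 ⇒ r4c9=1.
Step 26. [r2c5∈{1,7}] across col 5, 7 lands solely at r2c5, so r2c5=7.
Step 27. [r6c5∈{1,2,5}] col 5 places 1 nowhere but r6c5, so r6c5=1.
Step 28. [r7c4∈{8,9}] 8 has one home in row 7: r7c4, so r7c4=8.
Step 29. [r7c7∈{7}] r7c7's peers cover all but 7. So r7c7=7.
Step 30. [r5c6∈{6}] r5c6's peers cover all but 6, so r5c6=6.
Step 31. [r2c2∈{5}] r2c2 is down to just 5 ⇒ r2c2=5.
Step 32. [r2c4∈{1}] r2c4 is down to just 1, so r2c4=1.
Step 33. [r7c1∈{9}] nothing but 9 survives at r7c1, so r7c1=9.
Step 34. [r6c3∈{9}] r6c3's peers cover all but 9 ⇒ r6c3=9.
Step 35. [r7c8∈{2}] r7c8's peers cover all but 2 ⇒ r7c8=2.
Step 36. [r6c6∈{5}] r6c6 has the single candidate 5 ⇒ r6c6=5.
Step 37. [r9c7∈{3}] r9c7 is down to just 3 ⇒ r9c7=3.
Step 38. [r3c9∈{7}] r3c9 is down to just 7. So r3c9=7.
Step 39. [r3c2∈{4}] only 4 remains possible at r3c2 ⇒ r3c2=4.
Step 40. [r3c7∈{1}] r3c7 is down to just 1, so r3c7=1.
Step 41. [r1c7∈{5}] r1c7 has the single candidate 5. So r1c7=5.
Step 42. [r4c3∈{4}] only 4 remains possible at r4c3. So r4c3=4.
Step 43. [r8c5∈{5}] r8c5 is down to just 5. So r8c5=5.
Step 44. [r9c5∈{4}] r9c5 has the single candidate 4. So r9c5=4.
Step 45. [r8c7∈{6}] r8c7 is down to just 6 ⇒ r8c7=6.
Step 46. [r1c4∈{6}] only 6 remains possible at r1c4. So r1c4=6.
Step 47. [r6c4∈{3}] only 3 remains possible at r6c4. So r6c4=3.
Step 48. [r6c2∈{2}] r6c2 has the single candidate 2 ⇒ r6c2=2.
Step 49. [r4c4∈{7}] r4c4's peers cover all but 7. So r4c4=7.
Step 50. [r8c4∈{9}] r8c4 is down to just 9. So r8c4=9.
Step 51. [r2c3∈{8}] r2c3's peers cover all but 8, so r2c3=8.
Step 52. [r5c5∈{2}] only 2 remains possible at r5c5 ⇒ r5c5=2.
Step 53. [r9c2∈{1}] only 1 remains possible at r9c2 ⇒ r9c2=1.

Answer: 1 9 7 6 3 4 5 8 2 / 6 5 8 1 7 2 4 3 9 / 2 4 3 5 8 9 1 6 7 / 3 6 4 7 9 8 2 5 1 / 5 8 1 4 2 6 9 7 3 / 7 2 9 3 1 5 8 4 6 / 9 3 5 8 6 1 7 2 4 / 4 7 2 9 5 3 6 1 8 / 8 1 6 2 4 7 3 9 5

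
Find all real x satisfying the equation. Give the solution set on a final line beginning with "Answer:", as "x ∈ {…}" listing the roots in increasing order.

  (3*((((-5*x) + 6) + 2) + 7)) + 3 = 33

Step 1. [(3*((((-5*x) + 6) + 2) + 7)) + 3 = 33] peel the +3: subtract 3 from each side, so sub: 3*((((-5*x) + 6) + 2) + 7) = 30.
Step 2. [3*((((-5*x) + 6) + 2) + 7) = 30] LHS = 3·(…); ÷3 both sides, so div: (((-5*x) + 6) + 2) + 7 = 10.
Step 3. [(((-5*x) + 6) + 2) + 7 = 10] +7 is outermost — subtract 7 both sides ⇒ sub: ((-5*x) + 6) + 2 = 3.
Step 4. [((-5*x) + 6) + 2 = 3] the outer +2 inverts by subtracting 2, so sub: (-5*x) + 6 = 1.
Step 5. [(-5*x) + 6 = 1] peel the +6: subtract 6 from each side ⇒ sub: -5*x = -5.
Step 6. [-5*x = -5] -5·(inner) — divide through by -5, so div: x = 1.

Answer: x ∈ {1}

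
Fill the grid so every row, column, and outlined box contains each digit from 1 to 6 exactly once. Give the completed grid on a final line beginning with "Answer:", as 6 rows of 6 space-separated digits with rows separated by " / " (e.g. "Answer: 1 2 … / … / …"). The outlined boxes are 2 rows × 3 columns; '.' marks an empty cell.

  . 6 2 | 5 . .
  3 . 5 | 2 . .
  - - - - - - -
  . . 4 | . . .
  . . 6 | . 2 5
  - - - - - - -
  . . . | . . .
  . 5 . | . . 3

Step 1. [r4c1∈{1}] r4c1's peers cover all but 1 ⇒ r4c1=1.
Step 2. [r5c6∈{1,2,4,6}] r5c6 is the only open cell in col 6 admitting 2. So r5c6=2.
Step 3. [r1c1∈{4}] r1c1 is down to just 4. So r1c1=4.
Step 4. [r6c3∈{1}] r6c3 is down to just 1. So r6c3=1.
Step 5. [r1c6∈{1}] r1c6 is down to just 1, so r1c6=1.
Step 6. [r3c6∈{6}] r3c6's peers cover all but 6 ⇒ r3c6=6.
Step 7. [r4c2∈{3}] only 3 remains possible at r4c2 ⇒ r4c2=3.
Step 8. [r2c5∈{4,6}] in row 2, 6 fits only at r2c5, so r2c5=6.
Step 9. [r6c5∈{4}] r6c5's peers cover all but 4. So r6c5=4.
Step 10. [r6c1∈{2,6}] row 6 places 2 nowhere but r6c1. So r6c1=2.
Step 11. [r3c4∈{1,3}] 3 has one home in col 4: r3c4 ⇒ r3c4=3.
Step 12. [r5c4∈{1,6}] col 4 places 1 nowhere but r5c4 ⇒ r5c4=1.
Step 13. [r3c5∈{1}] r3c5 has the single candidate 1. So r3c5=1.
Step 14. [r4c4∈{4}] only 4 remains possible at r4c4. So r4c4=4.
Step 15. [r3c1∈{5}] r3c1 has the single candidate 5, so r3c1=5.
Step 16. [r1c5∈{3}] r1c5 has the single candidate 3 ⇒ r1c5=3.
Step 17. [r2c2∈{1}] r2c2 is down to just 1. So r2c2=1.
Step 18. [r5c2∈{4}] nothing but 4 survives at r5c2. So r5c2=4.
Step 19. [r5c1∈{6}] r5c1 has the single candidate 6. So r5c1=6.
Step 20. [r2c6∈{4}] r2c6 is down to just 4 ⇒ r2c6=4.
Step 21. [r5c5∈{5}] r5c5 has the single candidate 5. So r5c5=5.
Step 22. [r3c2∈{2}] r3c2 is down to just 2, so r3c2=2.
Step 23. [r6c4∈{6}] r6c4 has the single candidate 6, so r6c4=6.
Step 24. [r5c3∈{3}] r5c3 has the single candidate 3, so r5c3=3.

Answer: 4 6 2 5 3 1 / 3 1 5 2 6 4 / 5 2 4 3 1 6 / 1 3 6 4 2 5 / 6 4 3 1 5 2 / 2 5 1 6 4 3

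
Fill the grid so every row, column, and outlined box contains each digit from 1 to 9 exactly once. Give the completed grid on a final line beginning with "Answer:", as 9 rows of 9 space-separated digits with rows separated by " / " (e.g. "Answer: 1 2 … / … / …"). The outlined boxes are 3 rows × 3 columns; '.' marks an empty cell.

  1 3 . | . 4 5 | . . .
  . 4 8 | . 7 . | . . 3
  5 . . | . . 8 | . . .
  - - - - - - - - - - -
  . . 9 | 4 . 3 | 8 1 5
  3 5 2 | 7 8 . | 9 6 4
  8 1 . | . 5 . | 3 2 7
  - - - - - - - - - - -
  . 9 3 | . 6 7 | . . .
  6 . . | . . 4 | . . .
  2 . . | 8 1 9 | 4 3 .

Step 1. [r2c6∈{1,2,6}] in col 6, 2 fits only at r2c6. So r2c6=2.
Step 2. [r3c5∈{3,9}] r3c5 is the only open cell in col 5 admitting 9, so r3c5=9.
Step 3. [r1c4∈{6}] r1c4's peers cover all but 6, so r1c4=6.
Step 4. [r1c3∈{7}] r1c3 is down to just 7. So r1c3=7.
Step 5. [r1c7∈{2}] r1c7 is down to just 2, so r1c7=2.
Step 6. [r3c3∈{6}] r3c3's peers cover all but 6, so r3c3=6.
Step 7. [r3c9∈{1}] r3c9's peers cover all but 1, so r3c9=1.
Step 8. [r8c2∈{7,8}] in col 2, 8 fits only at r8c2 ⇒ r8c2=8.
Step 9. [r3c7∈{7}] r3c7 has the single candidate 7, so r3c7=7.
Step 10. [r8c5∈{2,3}] 3 has one home in col 5: r8c5. So r8c5=3.
Step 11. [r8c3∈{1,5}] col 3 places 1 nowhere but r8c3, so r8c3=1.
Step 12. [r8c7∈{5}] nothing but 5 survives at r8c7. So r8c7=5.
Step 13. [r8c4∈{2}] r8c4 is down to just 2 ⇒ r8c4=2.
Step 14. [r8c9∈{9}] r8c9's peers cover all but 9 ⇒ r8c9=9.
Step 15. [r7c8∈{8}] r7c8 is down to just 8. So r7c8=8.
Step 16. [r9c2∈{7}] r9c2 has the single candidate 7 ⇒ r9c2=7.
Step 17. [r2c8∈{5,9}] row 2 places 5 nowhere but r2c8. So r2c8=5.
Step 18. [r8c8∈{7}] nothing but 7 survives at r8c8 ⇒ r8c8=7.
Step 19. [r3c2∈{2}] r3c2's peers cover all but 2. So r3c2=2.
Step 20. [r4c1∈{7}] r4c1 has the single candidate 7. So r4c1=7.
Step 21. [r9c3∈{5}] r9c3 is down to just 5, so r9c3=5.
Step 22. [r2c7∈{6}] r2c7's peers cover all but 6. So r2c7=6.
Step 23. [r7c7∈{1}] r7c7 has the single candidate 1, so r7c7=1.
Step 24. [r1c8∈{9}] r1c8's peers cover all but 9, so r1c8=9.
Step 25. [r9c9∈{6}] r9c9's peers cover all but 6, so r9c9=6.
Step 26. [r3c4∈{3}] r3c4 is down to just 3. So r3c4=3.
Step 27. [r2c1∈{9}] r2c1 has the single candidate 9, so r2c1=9.
Step 28. [r6c6∈{6}] only 6 remains possible at r6c6 ⇒ r6c6=6.
Step 29. [r6c3∈{4}] only 4 remains possible at r6c3 ⇒ r6c3=4.
Step 30. [r1c9∈{8}] r1c9 has the single candidate 8. So r1c9=8.
Step 31. [r5c6∈{1}] r5c6 has the single candidate 1. So r5c6=1.
Step 32. [r2c4∈{1}] r2c4's peers cover all but 1 ⇒ r2c4=1.
Step 33. [r7c1∈{4}] r7c1 is down to just 4 ⇒ r7c1=4.
Step 34. [r4c5∈{2}] r4c5 has the single candidate 2 ⇒ r4c5=2.
Step 35. [r7c4∈{5}] r7c4's peers cover all but 5 ⇒ r7c4=5.
Step 36. [r3c8∈{4}] nothing but 4 survives at r3c8. So r3c8=4.
Step 37. [r6c4∈{9}] only 9 remains possible at r6c4 ⇒ r6c4=9.
Step 38. [r7c9∈{2}] r7c9 is down to just 2 ⇒ r7c9=2.
Step 39. [r4c2∈{6}] r4c2's peers cover all but 6, so r4c2=6.

Answer: 1 3 7 6 4 5 2 9 8 / 9 4 8 1 7 2 6 5 3 / 5 2 6 3 9 8 7 4 1 / 7 6 9 4 2 3 8 1 5 / 3 5 2 7 8 1 9 6 4 / 8 1 4 9 5 6 3 2 7 / 4 9 3 5 6 7 1 8 2 / 6 8 1 2 3 4 5 7 9 / 2 7 5 8 1 9 4 3 6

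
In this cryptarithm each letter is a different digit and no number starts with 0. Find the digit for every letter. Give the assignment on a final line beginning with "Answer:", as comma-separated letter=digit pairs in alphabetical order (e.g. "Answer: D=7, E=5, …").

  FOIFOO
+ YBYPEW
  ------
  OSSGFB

Step 1. [col 1: O + W ≡ B (mod 10)] column 1 (O + W ≡ B (mod 10), carry-in 0) doesn't pin O yet; pick O=8 and continue. So O=8.
Step 2. [col 1: O + W ≡ B (mod 10)] column 1 (O + W ≡ B (mod 10), carry-in 0) doesn't pin W yet; pick W=1 and continue ⇒ W=1.
Step 3. [col 1: O + W ≡ B (mod 10)] column 1: given O=8, W=1, carry-in 0, and digits 1,8 already taken and all letters distinct, O+W≡B (mod 10) forces B=9 ⇒ B=9.
Step 4. [col 2: O + E ≡ F (mod 10)] no forcing yet in column 2 (carry-in 0); E=5 is free and consistent — try it. So E=5.
Step 5. [col 2: O + E ≡ F (mod 10)] from column 2 (O=8, E=5, carry-in 0, digits 1,5,8,9 already taken and all letters distinct): F must equal 3. So F=3.
Step 6. [col 3: F + P ≡ G (mod 10)] column 3 (F + P ≡ G (mod 10), carry-in 1) doesn't pin P yet; pick P=6 and continue. So P=6.
Step 7. [col 3: F + P ≡ G (mod 10)] column 3: given F=3, P=6, carry-in 1, and digits 1,3,5,6,8,9 already taken and all letters distinct, F+P≡G (mod 10) forces G=0 ⇒ G=0.
Step 8. [col 4: I + Y ≡ S (mod 10)] no forcing yet in column 4 (carry-in 1); I=2 is free and consistent — try it ⇒ I=2.
Step 9. [col 4: I + Y ≡ S (mod 10)] from column 4 (I=2, carry-in 1, digits 0,1,2,3,5,6,8,9 already taken and all letters distinct): S must equal 7. So S=7.
Step 10. [col 4: I + Y ≡ S (mod 10)] from column 4 (I=2, S=7, carry-in 1, digits 0,1,2,3,5,6,7,8,9 already taken and all letters distinct): Y must equal 4, so Y=4.

Answer: B=9, E=5, F=3, G=0, I=2, O=8, P=6, S=7, W=1, Y=4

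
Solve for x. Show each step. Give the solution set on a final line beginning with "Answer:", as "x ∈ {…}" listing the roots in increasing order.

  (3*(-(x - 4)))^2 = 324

Step 1. [(3*(-(x - 4)))^2 = 324] 324 ≥ 0, LHS is (·)² — take ±√. So sqrt: 3*(-(x - 4)) = 18 or -18.
Step 2. [3*(-(x - 4)) = 18 or -18] LHS = 3·(…); ÷3 both sides ⇒ div: -(x - 4) = 6 or -6.
Step 3. [-(x - 4) = 6 or -6] leading − — multiply by −1. So neg: x - 4 = -6 or 6.
Step 4. [x - 4 = -6 or 6] add 4: x sits inside (… - 4). So sub: x = -2 or 10.

Answer: x ∈ {-2, 10}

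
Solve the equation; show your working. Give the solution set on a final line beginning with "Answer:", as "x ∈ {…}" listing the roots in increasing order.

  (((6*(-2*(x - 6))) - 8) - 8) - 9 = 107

Step 1. [(((6*(-2*(x - 6))) - 8) - 8) - 9 = 107] add 9: x sits inside (… - 9), so sub: ((6*(-2*(x - 6))) - 8) - 8 = 116.
Step 2. [((6*(-2*(x - 6))) - 8) - 8 = 116] the outer -8 inverts by adding 8. So sub: (6*(-2*(x - 6))) - 8 = 124.
Step 3. [(6*(-2*(x - 6))) - 8 = 124] add 8: x sits inside (… - 8) ⇒ sub: 6*(-2*(x - 6)) = 132.
Step 4. [6*(-2*(x - 6)) = 132] LHS = 6·(…); ÷6 both sides, so div: -2*(x - 6) = 22.
Step 5. [-2*(x - 6) = 22] -2·(inner) — divide through by -2 ⇒ div: x - 6 = -11.
Step 6. [x - 6 = -11] add 6: x sits inside (… - 6) ⇒ sub: x = -5.

Answer: x ∈ {-5}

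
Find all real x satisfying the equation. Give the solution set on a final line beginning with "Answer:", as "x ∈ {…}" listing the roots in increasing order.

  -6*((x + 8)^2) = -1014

Step 1. [-6*((x + 8)^2) = -1014] -6 out front; divide by -6. So div: (x + 8)^2 = 169.
Step 2. [(x + 8)^2 = 169] √ both sides: 169 ≥ 0 gives two branches. So sqrt: x + 8 = 13 or -13.
Step 3. [x + 8 = 13 or -13] 8 comes off first (subtract 8) ⇒ sub: x = 5 or -21.

Answer: x ∈ {-21, 5}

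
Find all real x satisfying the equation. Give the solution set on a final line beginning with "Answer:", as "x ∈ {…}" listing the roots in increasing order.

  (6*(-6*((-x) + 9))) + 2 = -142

Step 1. [(6*(-6*((-x) + 9))) + 2 = -142] the outer +2 inverts by subtracting 2. So sub: 6*(-6*((-x) + 9)) = -144.
Step 2. [6*(-6*((-x) + 9)) = -144] LHS = 6·(…); ÷6 both sides, so div: -6*((-x) + 9) = -24.
Step 3. [-6*((-x) + 9) = -24] -6 out front; divide by -6 ⇒ div: (-x) + 9 = 4.
Step 4. [(-x) + 9 = 4] peel the +9: subtract 9 from each side, so sub: -x = -5.
Step 5. [-x = -5] LHS negated; negate both sides, so neg: x = 5.

Answer: x ∈ {5}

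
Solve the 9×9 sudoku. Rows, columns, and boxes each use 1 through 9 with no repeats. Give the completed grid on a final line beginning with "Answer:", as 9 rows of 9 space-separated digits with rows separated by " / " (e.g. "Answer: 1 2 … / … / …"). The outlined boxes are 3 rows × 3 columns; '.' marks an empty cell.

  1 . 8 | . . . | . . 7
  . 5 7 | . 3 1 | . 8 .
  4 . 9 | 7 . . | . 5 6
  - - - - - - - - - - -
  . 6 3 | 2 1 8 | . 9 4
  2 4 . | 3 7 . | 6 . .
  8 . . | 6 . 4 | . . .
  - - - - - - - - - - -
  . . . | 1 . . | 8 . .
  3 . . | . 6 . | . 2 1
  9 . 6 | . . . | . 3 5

Step 1. [r3c6∈{2}] only 2 remains possible at r3c6. So r3c6=2.
Step 2. [r5c6∈{5,9}] 9 has one home in row 5: r5c6 ⇒ r5c6=9.
Step 3. [r5c3∈{1,5}] across row 5, 5 lands solely at r5c3, so r5c3=5.
Step 4. [r1c8∈{4}] r1c8 is down to just 4, so r1c8=4.
Step 5. [r7c3∈{2,4}] 2 has one home in col 3: r7c3. So r7c3=2.
Step 6. [r7c2∈{7}] r7c2 is down to just 7 ⇒ r7c2=7.
Step 7. [r7c5∈{4,5,9}] r7c5 is the only open cell in row 7 admitting 4, so r7c5=4.
Step 8. [r8c4∈{5,8,9}] across box 8, 9 lands solely at r8c4. So r8c4=9.
Step 9. [r6c3∈{1}] only 1 remains possible at r6c3. So r6c3=1.
Step 10. [r8c6∈{5,7}] across row 8, 5 lands solely at r8c6, so r8c6=5.
Step 11. [r8c7∈{4,7}] r8c7 is the only open cell in row 8 admitting 7. So r8c7=7.
Step 12. [r3c2∈{3}] r3c2 is down to just 3. So r3c2=3.
Step 13. [r1c7∈{2,3,9}] in row 1, 3 fits only at r1c7. So r1c7=3.
Step 14. [r2c7∈{2,9}] r2c7 is the only open cell in col 7 admitting 9. So r2c7=9.
Step 15. [r6c5∈{5}] r6c5 is down to just 5 ⇒ r6c5=5.
Step 16. [r9c4∈{8}] nothing but 8 survives at r9c4. So r9c4=8.
Step 17. [r6c9∈{2,3}] in row 6, 3 fits only at r6c9, so r6c9=3.
Step 18. [r5c9∈{8}] r5c9 is down to just 8 ⇒ r5c9=8.
Step 19. [r5c8∈{1}] r5c8 has the single candidate 1. So r5c8=1.
Step 20. [r8c2∈{8}] r8c2's peers cover all but 8, so r8c2=8.
Step 21. [r2c9∈{2}] only 2 remains possible at r2c9. So r2c9=2.
Step 22. [r3c7∈{1}] only 1 remains possible at r3c7. So r3c7=1.
Step 23. [r2c1∈{6}] nothing but 6 survives at r2c1 ⇒ r2c1=6.
Step 24. [r7c9∈{9}] only 9 remains possible at r7c9. So r7c9=9.
Step 25. [r8c3∈{4}] r8c3's peers cover all but 4. So r8c3=4.
Step 26. [r7c6∈{3}] nothing but 3 survives at r7c6, so r7c6=3.
Step 27. [r4c1∈{7}] r4c1's peers cover all but 7 ⇒ r4c1=7.
Step 28. [r9c6∈{7}] r9c6's peers cover all but 7, so r9c6=7.
Step 29. [r1c5∈{9}] r1c5 has the single candidate 9. So r1c5=9.
Step 30. [r6c2∈{9}] r6c2's peers cover all but 9, so r6c2=9.
Step 31. [r4c7∈{5}] r4c7 has the single candidate 5. So r4c7=5.
Step 32. [r9c2∈{1}] r9c2 is down to just 1. So r9c2=1.
Step 33. [r2c4∈{4}] r2c4 is down to just 4 ⇒ r2c4=4.
Step 34. [r1c2∈{2}] r1c2 is down to just 2. So r1c2=2.
Step 35. [r3c5∈{8}] r3c5 is down to just 8. So r3c5=8.
Step 36. [r1c6∈{6}] nothing but 6 survives at r1c6. So r1c6=6.
Step 37. [r6c7∈{2}] r6c7 has the single candidate 2. So r6c7=2.
Step 38. [r7c1∈{5}] nothing but 5 survives at r7c1 ⇒ r7c1=5.
Step 39. [r9c5∈{2}] r9c5 has the single candidate 2. So r9c5=2.
Step 40. [r9c7∈{4}] r9c7's peers cover all but 4. So r9c7=4.
Step 41. [r1c4∈{5}] r1c4's peers cover all but 5, so r1c4=5.
Step 42. [r7c8∈{6}] only 6 remains possible at r7c8. So r7c8=6.
Step 43. [r6c8∈{7}] r6c8 has the single candidate 7, so r6c8=7.

Answer: 1 2 8 5 9 6 3 4 7 / 6 5 7 4 3 1 9 8 2 / 4 3 9 7 8 2 1 5 6 / 7 6 3 2 1 8 5 9 4 / 2 4 5 3 7 9 6 1 8 / 8 9 1 6 5 4 2 7 3 / 5 7 2 1 4 3 8 6 9 / 3 8 4 9 6 5 7 2 1 / 9 1 6 8 2 7 4 3 5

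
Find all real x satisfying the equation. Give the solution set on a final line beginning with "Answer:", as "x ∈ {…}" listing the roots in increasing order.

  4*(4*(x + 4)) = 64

Step 1. [4*(4*(x + 4)) = 64] 4 out front; divide by 4 ⇒ div: 4*(x + 4) = 16.
Step 2. [4*(x + 4) = 16] 4·(inner) — divide through by 4. So div: x + 4 = 4.
Step 3. [x + 4 = 4] 4 comes off first (subtract 4). So sub: x = 0.

Answer: x ∈ {0}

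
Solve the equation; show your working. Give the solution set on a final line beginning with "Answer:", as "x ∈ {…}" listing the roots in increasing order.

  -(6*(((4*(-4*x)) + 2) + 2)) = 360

Step 1. [-(6*(((4*(-4*x)) + 2) + 2)) = 360] flip signs both sides ⇒ neg: 6*(((4*(-4*x)) + 2) + 2) = -360.
Step 2. [6*(((4*(-4*x)) + 2) + 2) = -360] 6 out front; divide by 6 ⇒ div: ((4*(-4*x)) + 2) + 2 = -60.
Step 3. [((4*(-4*x)) + 2) + 2 = -60] peel the +2: subtract 2 from each side. So sub: (4*(-4*x)) + 2 = -62.
Step 4. [(4*(-4*x)) + 2 = -62] peel the +2: subtract 2 from each side ⇒ sub: 4*(-4*x) = -64.
Step 5. [4*(-4*x) = -64] leading coefficient 4: divide by 4. So div: -4*x = -16.
Step 6. [-4*x = -16] -4·(inner) — divide through by -4, so div: x = 4.

Answer: x ∈ {4}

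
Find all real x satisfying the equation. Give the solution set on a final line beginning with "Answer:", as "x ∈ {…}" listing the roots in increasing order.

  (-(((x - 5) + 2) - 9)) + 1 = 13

Step 1. [(-(((x - 5) + 2) - 9)) + 1 = 13] subtract 1: x sits inside (… + 1), so sub: -(((x - 5) + 2) - 9) = 12.
Step 2. [-(((x - 5) + 2) - 9) = 12] flip signs both sides ⇒ neg: ((x - 5) + 2) - 9 = -12.
Step 3. [((x - 5) + 2) - 9 = -12] the outer -9 inverts by adding 9, so sub: (x - 5) + 2 = -3.
Step 4. [(x - 5) + 2 = -3] subtract 2: x sits inside (… + 2). So sub: x - 5 = -5.
Step 5. [x - 5 = -5] 5 comes off first (add 5). So sub: x = 0.

Answer: x ∈ {0}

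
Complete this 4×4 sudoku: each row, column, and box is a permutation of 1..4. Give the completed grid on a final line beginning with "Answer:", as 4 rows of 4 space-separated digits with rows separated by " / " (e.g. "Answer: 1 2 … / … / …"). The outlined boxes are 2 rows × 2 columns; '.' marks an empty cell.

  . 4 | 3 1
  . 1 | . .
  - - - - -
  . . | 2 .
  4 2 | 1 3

Step 1. [r2c1∈{2,3}] r2c1 is the only open cell in row 2 admitting 3. So r2c1=3.
Step 2. [r2c3∈{4}] r2c3 has the single candidate 4 ⇒ r2c3=4.
Step 3. [r3c2∈{3}] nothing but 3 survives at r3c2 ⇒ r3c2=3.
Step 4. [r3c1∈{1}] r3c1 has the single candidate 1, so r3c1=1.
Step 5. [r1c1∈{2}] r1c1's peers cover all but 2. So r1c1=2.
Step 6. [r3c4∈{4}] r3c4 is down to just 4, so r3c4=4.
Step 7. [r2c4∈{2}] only 2 remains possible at r2c4 ⇒ r2c4=2.

Answer: 2 4 3 1 / 3 1 4 2 / 1 3 2 4 / 4 2 1 3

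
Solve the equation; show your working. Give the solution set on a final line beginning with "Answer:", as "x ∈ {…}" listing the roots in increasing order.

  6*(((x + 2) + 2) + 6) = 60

Step 1. [6*(((x + 2) + 2) + 6) = 60] LHS = 6·(…); ÷6 both sides. So div: ((x + 2) + 2) + 6 = 10.
Step 2. [((x + 2) + 2) + 6 = 10] the outer +6 inverts by subtracting 6, so sub: (x + 2) + 2 = 4.
Step 3. [(x + 2) + 2 = 4] 2 comes off first (subtract 2) ⇒ sub: x + 2 = 2.
Step 4. [x + 2 = 2] +2 is outermost — subtract 2 both sides. So sub: x = 0.

Answer: x ∈ {0}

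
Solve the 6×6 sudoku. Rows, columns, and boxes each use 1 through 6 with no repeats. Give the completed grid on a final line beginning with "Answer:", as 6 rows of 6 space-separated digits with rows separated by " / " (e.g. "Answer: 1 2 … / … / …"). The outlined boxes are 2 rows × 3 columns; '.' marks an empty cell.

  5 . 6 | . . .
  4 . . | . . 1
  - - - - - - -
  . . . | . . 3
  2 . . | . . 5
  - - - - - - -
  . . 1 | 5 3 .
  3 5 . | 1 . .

Step 1. [r3c1∈{1,6}] col 1 places 1 nowhere but r3c1, so r3c1=1.
Step 2. [r2c5∈{2,5,6}] across row 2, 5 lands solely at r2c5, so r2c5=5.
Step 3. [r2c4∈{2,3,6}] across row 2, 6 lands solely at r2c4. So r2c4=6.
Step 4. [r4c4∈{4}] r4c4 has the single candidate 4 ⇒ r4c4=4.
Step 5. [r1c2∈{1,2,3}] in row 1, 1 fits only at r1c2 ⇒ r1c2=1.
Step 6. [r5c1∈{6}] r5c1 is down to just 6 ⇒ r5c1=6.
Step 7. [r6c6∈{2,4,6}] r6c6 is the only open cell in col 6 admitting 6 ⇒ r6c6=6.
Step 8. [r3c4∈{2}] r3c4 is down to just 2, so r3c4=2.
Step 9. [r3c5∈{6}] r3c5 is down to just 6 ⇒ r3c5=6.
Step 10. [r3c2∈{4}] r3c2 has the single candidate 4. So r3c2=4.
Step 11. [r5c6∈{2,4}] 4 has one home in row 5: r5c6 ⇒ r5c6=4.
Step 12. [r6c5∈{2}] nothing but 2 survives at r6c5. So r6c5=2.
Step 13. [r4c3∈{3}] r4c3's peers cover all but 3, so r4c3=3.
Step 14. [r5c2∈{2}] r5c2 has the single candidate 2 ⇒ r5c2=2.
Step 15. [r1c6∈{2}] only 2 remains possible at r1c6 ⇒ r1c6=2.
Step 16. [r4c2∈{6}] r4c2 is down to just 6, so r4c2=6.
Step 17. [r4c5∈{1}] only 1 remains possible at r4c5, so r4c5=1.
Step 18. [r2c2∈{3}] r2c2 has the single candidate 3, so r2c2=3.
Step 19. [r1c4∈{3}] r1c4's peers cover all but 3, so r1c4=3.
Step 20. [r3c3∈{5}] nothing but 5 survives at r3c3. So r3c3=5.
Step 21. [r2c3∈{2}] r2c3 is down to just 2 ⇒ r2c3=2.
Step 22. [r6c3∈{4}] r6c3's peers cover all but 4, so r6c3=4.
Step 23. [r1c5∈{4}] r1c5 is down to just 4 ⇒ r1c5=4.

Answer: 5 1 6 3 4 2 / 4 3 2 6 5 1 / 1 4 5 2 6 3 / 2 6 3 4 1 5 / 6 2 1 5 3 4 / 3 5 4 1 2 6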